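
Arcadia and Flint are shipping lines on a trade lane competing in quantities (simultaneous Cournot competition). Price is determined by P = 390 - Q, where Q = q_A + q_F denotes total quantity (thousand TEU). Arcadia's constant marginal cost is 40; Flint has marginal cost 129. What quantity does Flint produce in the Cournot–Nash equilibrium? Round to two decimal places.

Arcadia's profit: π_A = (390 - Q)q_A - (40q_A). Setting ∂π_A/∂q_A = 0: 350 - 2q_A - (q_F) = 0.
Flint's profit: π_F = (390 - Q)q_F - (129q_F). Setting ∂π_F/∂q_F = 0: 261 - 2q_F - (q_A) = 0.
Best responses: q_A = (350 - q_F)/2, q_F = (261 - q_A)/2.
Substituting one into the other gives q_A = 439/3 and q_F = 172/3.

57.33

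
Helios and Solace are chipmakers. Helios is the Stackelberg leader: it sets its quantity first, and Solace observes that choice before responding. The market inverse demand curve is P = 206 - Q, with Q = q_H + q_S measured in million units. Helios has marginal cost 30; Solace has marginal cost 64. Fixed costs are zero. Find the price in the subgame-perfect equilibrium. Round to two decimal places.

82.50

The follower Solace best-responds to any q_H: π_S = (206 - Q)q_S - 64q_S.
Setting the follower's marginal profit to zero, 142 - q_H - 2q_S = 0, i.e. q_S = (142 - q_H)/2.
Helios substitutes q_S(q_H) into its own profit: π_H = q_H(206 - q_H - (142 - q_H)/2) - 30q_H = (135 - (1/2)q_H)q_H - 30q_H.
The leader's first-order condition 105 - q_H = 0 yields q_H = 105.
Then q_S = (142 - 105)/2 = 37/2.
Total output Q = 247/2, so price P = 206 - 247/2 = 165/2.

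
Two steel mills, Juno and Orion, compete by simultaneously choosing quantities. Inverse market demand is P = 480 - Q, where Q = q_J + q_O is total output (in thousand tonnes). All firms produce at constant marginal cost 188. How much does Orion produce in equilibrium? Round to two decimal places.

97.33

A representative firm's profit is π_i = q_i(480 - Q) - 188q_i.
Setting ∂π_i/∂q_i = 0 with rivals' quantities fixed: 292 - 2q_i - q_j = 0.
With identical firms every q_j equals q_i, so q_j = q_i and 292 = 3q_i, giving q_i = 292/3.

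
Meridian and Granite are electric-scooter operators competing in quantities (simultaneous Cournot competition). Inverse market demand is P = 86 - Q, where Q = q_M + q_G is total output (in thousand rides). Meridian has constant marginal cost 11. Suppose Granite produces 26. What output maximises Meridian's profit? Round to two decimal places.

24.50

With the rival's output fixed at 26, Meridian's profit is π_M = (86 - 26 - q_M)q_M - (11q_M) = (60 - q_M)q_M - (11q_M).
∂π_M/∂q_M = 49 - 2q_M = 0, so q_M = 49/2.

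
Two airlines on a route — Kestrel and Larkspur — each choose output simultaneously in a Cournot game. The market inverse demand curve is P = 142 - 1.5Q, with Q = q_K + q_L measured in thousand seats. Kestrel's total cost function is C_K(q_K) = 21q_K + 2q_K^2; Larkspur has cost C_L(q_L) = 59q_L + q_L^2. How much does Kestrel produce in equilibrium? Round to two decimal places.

14.67

Kestrel's profit: π_K = (142 - 1.5Q)q_K - (21q_K + 2q_K²). Setting ∂π_K/∂q_K = 0: 121 - 7q_K - (3/2)(q_L) = 0.
Larkspur's first-order condition: 83 - 5q_L - (3/2)(q_K) = 0.
So q_K = (121 - (3/2)q_L)/7 and q_L = (83 - (3/2)q_K)/5.
Substituting one into the other gives q_K = 1922/131 and q_L = 1598/131.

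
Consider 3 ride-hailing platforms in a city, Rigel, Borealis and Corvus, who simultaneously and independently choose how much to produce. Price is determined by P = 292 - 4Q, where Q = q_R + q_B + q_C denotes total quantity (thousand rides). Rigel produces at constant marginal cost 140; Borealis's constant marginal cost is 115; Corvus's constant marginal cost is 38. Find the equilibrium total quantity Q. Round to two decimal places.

Rigel's profit: π_R = (292 - 4Q)q_R - (140q_R). Setting ∂π_R/∂q_R = 0: 152 - 8q_R - 4(q_B + q_C) = 0.
Borealis's first-order condition: 177 - 8q_B - 4(q_R + q_C) = 0.
Corvus's first-order condition: 254 - 8q_C - 4(q_R + q_B) = 0.
Adding the 3 conditions: 583 − 8Q − 8Q = 0, i.e. Q = 583/16.
Back-substituting: q_R = (152 − 583/4)/4 = 25/16, q_B = (177 − 583/4)/4 = 125/16, q_C = (254 − 583/4)/4 = 433/16.
Total output Q = 25/16 + 125/16 + 433/16 = 583/16.

36.44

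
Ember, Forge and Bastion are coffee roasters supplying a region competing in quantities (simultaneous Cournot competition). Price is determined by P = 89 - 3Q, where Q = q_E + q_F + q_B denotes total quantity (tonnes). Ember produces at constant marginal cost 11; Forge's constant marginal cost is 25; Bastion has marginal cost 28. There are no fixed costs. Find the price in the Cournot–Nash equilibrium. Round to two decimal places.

38.25

Ember's profit: π_E = (89 - 3Q)q_E - (11q_E). Setting ∂π_E/∂q_E = 0: 78 - 6q_E - 3(q_F + q_B) = 0.
Forge's first-order condition: 64 - 6q_F - 3(q_E + q_B) = 0.
Bastion's first-order condition: 61 - 6q_B - 3(q_E + q_F) = 0.
Adding the 3 first-order conditions: 203 − 12Q = 0, so Q = 203/12.
Back-substituting: q_E = (78 − 203/4)/3 = 109/12, q_F = (64 − 203/4)/3 = 53/12, q_B = (61 − 203/4)/3 = 41/12.
Total output Q = 203/12, so price P = 89 - 3·(203/12) = 153/4.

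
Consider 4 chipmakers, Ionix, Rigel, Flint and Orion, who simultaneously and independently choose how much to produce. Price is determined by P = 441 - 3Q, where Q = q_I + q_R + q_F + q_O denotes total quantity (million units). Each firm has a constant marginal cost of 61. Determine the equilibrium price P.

Each firm earns π_i = (441 - 3Q)q_i - 61q_i.
First-order condition (treating rivals' output as given): 380 - 6q_i - 3·Σ_{j≠i} q_j = 0.
With identical firms every q_j equals q_i, so Σ_{j≠i} q_j = 3q_i and 380 = 15q_i, giving q_i = 76/3.
Total output Q = 304/3, so price P = 441 - 3·(304/3) = 137.

137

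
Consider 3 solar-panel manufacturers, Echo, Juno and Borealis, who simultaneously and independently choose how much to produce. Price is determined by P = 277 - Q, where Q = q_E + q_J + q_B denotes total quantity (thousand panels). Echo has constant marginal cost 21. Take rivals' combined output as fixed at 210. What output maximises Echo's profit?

23

With rivals' combined output fixed at 210, Echo's profit is π_E = (277 - 210 - q_E)q_E - (21q_E) = (67 - q_E)q_E - (21q_E).
∂π_E/∂q_E = 46 - 2q_E = 0, so q_E = 23.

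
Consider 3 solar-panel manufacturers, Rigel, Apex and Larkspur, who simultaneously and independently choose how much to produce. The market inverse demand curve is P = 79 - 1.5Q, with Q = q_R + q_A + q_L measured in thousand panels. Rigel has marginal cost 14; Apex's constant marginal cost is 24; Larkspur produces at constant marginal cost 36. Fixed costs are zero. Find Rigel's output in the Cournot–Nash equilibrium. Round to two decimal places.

Rigel's profit: π_R = (79 - 1.5Q)q_R - (14q_R). Setting ∂π_R/∂q_R = 0: 65 - 3q_R - (3/2)(q_A + q_L) = 0.
Apex's profit: π_A = (79 - 1.5Q)q_A - (24q_A). Setting ∂π_A/∂q_A = 0: 55 - 3q_A - (3/2)(q_R + q_L) = 0.
Larkspur's profit: π_L = (79 - 1.5Q)q_L - (36q_L). Setting ∂π_L/∂q_L = 0: 43 - 3q_L - (3/2)(q_R + q_A) = 0.
Adding the 3 first-order conditions: 163 − 6Q = 0, so Q = 163/6.
Back-substituting: q_R = (65 − 163/4)/(3/2) = 97/6, q_A = (55 − 163/4)/(3/2) = 19/2, q_L = (43 − 163/4)/(3/2) = 3/2.

16.17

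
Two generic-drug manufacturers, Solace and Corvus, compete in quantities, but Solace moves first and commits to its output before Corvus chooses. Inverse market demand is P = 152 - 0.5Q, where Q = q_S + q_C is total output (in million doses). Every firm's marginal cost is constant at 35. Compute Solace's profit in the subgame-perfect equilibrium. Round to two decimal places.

The follower Corvus best-responds to any q_S: π_C = (152 - 0.5Q)q_C - 35q_C.
∂π_C/∂q_C = 117 - (1/2)q_S - q_C = 0 gives the reaction function q_C = (117 - (1/2)q_S).
The leader anticipates this reaction. Substituting into P = 152 - 0.5Q gives P = 187/2 - (1/4)q_S, so π_S = (187/2 - (1/4)q_S)q_S - 35q_S.
The leader's first-order condition 117/2 - (1/2)q_S = 0 yields q_S = 117.
Then q_C = (117 - (1/2)·117) = 117/2.
Price P = 152 - (1/2)·(351/2) = 257/4.
Solace's profit: (257/4 - 35)·117 = 3422.2500.

3422.25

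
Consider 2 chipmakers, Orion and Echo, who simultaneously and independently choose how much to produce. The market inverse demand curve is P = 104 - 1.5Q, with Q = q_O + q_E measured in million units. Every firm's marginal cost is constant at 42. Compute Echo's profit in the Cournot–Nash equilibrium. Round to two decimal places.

A representative firm's profit is π_i = q_i(104 - 1.5Q) - 42q_i.
First-order condition (treating rivals' output as given): 62 - 3q_i - (3/2)q_j = 0.
By symmetry each firm produces the same amount; substituting q_j = q_i yields q_i = 62/(9/2) = 124/9.
Price P = 104 - (3/2)·(248/9) = 188/3.
Echo's profit: (188/3 - 42)·(124/9) = 284.7407.

284.74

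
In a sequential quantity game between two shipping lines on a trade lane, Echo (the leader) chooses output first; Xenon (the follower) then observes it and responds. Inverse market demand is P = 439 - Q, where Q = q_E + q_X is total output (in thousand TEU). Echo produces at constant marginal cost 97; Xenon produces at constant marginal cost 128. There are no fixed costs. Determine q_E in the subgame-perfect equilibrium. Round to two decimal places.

186.50

The follower Xenon best-responds to any q_E: π_X = (439 - Q)q_X - 128q_X.
Setting the follower's marginal profit to zero, 311 - q_E - 2q_X = 0, i.e. q_X = (311 - q_E)/2.
The leader anticipates this reaction. Substituting into P = 439 - Q gives P = 567/2 - (1/2)q_E, so π_E = (567/2 - (1/2)q_E)q_E - 97q_E.
The leader's first-order condition 373/2 - q_E = 0 yields q_E = 373/2.
Then q_X = (311 - 373/2)/2 = 249/4.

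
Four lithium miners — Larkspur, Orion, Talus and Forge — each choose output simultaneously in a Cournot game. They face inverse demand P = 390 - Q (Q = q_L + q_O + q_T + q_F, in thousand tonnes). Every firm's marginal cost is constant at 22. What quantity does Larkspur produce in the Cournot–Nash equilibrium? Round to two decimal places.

A representative firm's profit is π_i = q_i(390 - Q) - 22q_i.
First-order condition (treating rivals' output as given): 368 - 2q_i - Σ_{j≠i} q_j = 0.
With identical firms every q_j equals q_i, so Σ_{j≠i} q_j = 3q_i and 368 = 5q_i, giving q_i = 368/5.

73.60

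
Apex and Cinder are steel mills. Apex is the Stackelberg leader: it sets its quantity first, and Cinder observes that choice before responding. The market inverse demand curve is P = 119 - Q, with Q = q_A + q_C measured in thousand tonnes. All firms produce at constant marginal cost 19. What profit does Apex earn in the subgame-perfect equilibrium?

The follower Cinder best-responds to any q_A: π_C = (119 - Q)q_C - 19q_C.
Follower FOC: 100 - q_A - 2q_C = 0, so q_C(q_A) = (100 - q_A)/2.
The leader anticipates this reaction. Substituting into P = 119 - Q gives P = 69 - (1/2)q_A, so π_A = (69 - (1/2)q_A)q_A - 19q_A.
Maximising: ∂π_A/∂q_A = 50 - q_A = 0, giving q_A = 50.
Then q_C = (100 - 50)/2 = 25.
Price P = 119 - 75 = 44.
Apex's profit: (44 - 19)·50 = 1250.

1250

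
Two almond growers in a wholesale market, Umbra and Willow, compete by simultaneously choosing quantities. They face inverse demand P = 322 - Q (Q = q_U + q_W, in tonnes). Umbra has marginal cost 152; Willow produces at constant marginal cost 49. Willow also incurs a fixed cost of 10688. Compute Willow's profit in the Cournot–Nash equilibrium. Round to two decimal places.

5020.44

Umbra's profit: π_U = (322 - Q)q_U - (152q_U). Setting ∂π_U/∂q_U = 0: 170 - 2q_U - (q_W) = 0.
Willow's first-order condition: 273 - 2q_W - (q_U) = 0.
Best responses: q_U = (170 - q_W)/2, q_W = (273 - q_U)/2.
Solving the pair: q_U = 67/3, q_W = 376/3.
Price P = 322 - 443/3 = 523/3.
Willow's profit: (523/3 - 49)·(376/3) - 10688 = 5020.4444.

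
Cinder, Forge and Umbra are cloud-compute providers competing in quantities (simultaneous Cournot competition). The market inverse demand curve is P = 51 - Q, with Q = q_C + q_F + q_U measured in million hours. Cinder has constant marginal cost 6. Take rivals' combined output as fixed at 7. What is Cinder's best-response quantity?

With rivals' combined output fixed at 7, Cinder's profit is π_C = (51 - 7 - q_C)q_C - (6q_C) = (44 - q_C)q_C - (6q_C).
∂π_C/∂q_C = 38 - 2q_C = 0, so q_C = 19.

19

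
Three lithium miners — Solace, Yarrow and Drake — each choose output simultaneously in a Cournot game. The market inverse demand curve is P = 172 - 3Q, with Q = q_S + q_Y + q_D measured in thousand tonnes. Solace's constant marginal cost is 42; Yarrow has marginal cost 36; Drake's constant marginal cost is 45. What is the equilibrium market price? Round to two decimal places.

73.75

Solace's profit: π_S = (172 - 3Q)q_S - (42q_S). Setting ∂π_S/∂q_S = 0: 130 - 6q_S - 3(q_Y + q_D) = 0.
Yarrow's first-order condition: 136 - 6q_Y - 3(q_S + q_D) = 0.
Drake's first-order condition: 127 - 6q_D - 3(q_S + q_Y) = 0.
Summing all 3 equations gives 393 − 12Q = 0, hence Q = 131/4.
Back-substituting: q_S = (130 − 393/4)/3 = 127/12, q_Y = (136 − 393/4)/3 = 151/12, q_D = (127 − 393/4)/3 = 115/12.
Total output Q = 131/4, so price P = 172 - 3·(131/4) = 295/4.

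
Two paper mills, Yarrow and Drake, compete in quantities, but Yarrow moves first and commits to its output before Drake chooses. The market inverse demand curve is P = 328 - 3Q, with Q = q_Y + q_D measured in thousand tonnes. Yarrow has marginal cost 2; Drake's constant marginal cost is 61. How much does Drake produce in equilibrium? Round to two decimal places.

12.42

The follower Drake best-responds to any q_Y: π_D = (328 - 3Q)q_D - 61q_D.
Setting the follower's marginal profit to zero, 267 - 3q_Y - 6q_D = 0, i.e. q_D = (267 - 3q_Y)/6.
Yarrow substitutes q_D(q_Y) into its own profit: π_Y = q_Y(328 - 3q_Y - (267 - 3q_Y)/2) - 2q_Y = (389/2 - (3/2)q_Y)q_Y - 2q_Y.
The leader's first-order condition 385/2 - 3q_Y = 0 yields q_Y = 385/6.
Then q_D = (267 - 3·(385/6))/6 = 149/12.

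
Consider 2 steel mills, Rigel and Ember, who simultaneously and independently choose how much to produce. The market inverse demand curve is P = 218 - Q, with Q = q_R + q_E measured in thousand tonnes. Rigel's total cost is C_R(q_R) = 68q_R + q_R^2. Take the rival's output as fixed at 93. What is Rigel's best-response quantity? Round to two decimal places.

With the rival's output fixed at 93, Rigel's profit is π_R = (218 - 93 - q_R)q_R - (68q_R + q_R²) = (125 - q_R)q_R - (68q_R + q_R²).
∂π_R/∂q_R = 57 - 4q_R = 0, so q_R = 57/4.

14.25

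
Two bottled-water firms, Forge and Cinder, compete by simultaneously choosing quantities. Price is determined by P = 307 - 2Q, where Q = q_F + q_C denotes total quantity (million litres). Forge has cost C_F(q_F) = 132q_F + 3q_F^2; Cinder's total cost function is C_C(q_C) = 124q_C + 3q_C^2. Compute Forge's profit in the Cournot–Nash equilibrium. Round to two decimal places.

Forge's profit: π_F = (307 - 2Q)q_F - (132q_F + 3q_F²). Setting ∂π_F/∂q_F = 0: 175 - 10q_F - 2(q_C) = 0.
Cinder's profit: π_C = (307 - 2Q)q_C - (124q_C + 3q_C²). Setting ∂π_C/∂q_C = 0: 183 - 10q_C - 2(q_F) = 0.
Best responses: q_F = (175 - 2q_C)/10, q_C = (183 - 2q_F)/10.
Solving the pair: q_F = 173/12, q_C = 185/12.
Price P = 307 - 2·(179/6) = 742/3.
Forge's profit: (742/3)·(173/12) - 132·(173/12) - 3(173/12)² = 1039.2014.

1039.20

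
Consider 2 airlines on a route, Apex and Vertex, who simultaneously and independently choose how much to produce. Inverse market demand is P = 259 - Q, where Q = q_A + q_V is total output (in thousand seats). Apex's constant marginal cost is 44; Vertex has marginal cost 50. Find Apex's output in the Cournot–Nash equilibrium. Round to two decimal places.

Apex's profit: π_A = (259 - Q)q_A - (44q_A). Setting ∂π_A/∂q_A = 0: 215 - 2q_A - (q_V) = 0.
Vertex's profit: π_V = (259 - Q)q_V - (50q_V). Setting ∂π_V/∂q_V = 0: 209 - 2q_V - (q_A) = 0.
Rearranging gives the reaction functions q_A = (215 - q_V)/2 and q_V = (209 - q_A)/2.
Solving the pair: q_A = 221/3, q_V = 203/3.

73.67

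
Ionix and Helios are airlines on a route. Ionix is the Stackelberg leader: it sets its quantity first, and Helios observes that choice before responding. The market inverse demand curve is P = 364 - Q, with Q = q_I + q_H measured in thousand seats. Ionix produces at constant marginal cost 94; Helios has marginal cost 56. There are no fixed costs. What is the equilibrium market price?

Solve by backward induction. Given q_I, the follower Helios maximises π_H = (364 - q_I - q_H)q_H - 56q_H.
Follower FOC: 308 - q_I - 2q_H = 0, so q_H(q_I) = (308 - q_I)/2.
Ionix substitutes q_H(q_I) into its own profit: π_I = q_I(364 - q_I - (308 - q_I)/2) - 94q_I = (210 - (1/2)q_I)q_I - 94q_I.
The leader's first-order condition 116 - q_I = 0 yields q_I = 116.
Then q_H = (308 - 116)/2 = 96.
Total output Q = 212, so price P = 364 - 212 = 152.

152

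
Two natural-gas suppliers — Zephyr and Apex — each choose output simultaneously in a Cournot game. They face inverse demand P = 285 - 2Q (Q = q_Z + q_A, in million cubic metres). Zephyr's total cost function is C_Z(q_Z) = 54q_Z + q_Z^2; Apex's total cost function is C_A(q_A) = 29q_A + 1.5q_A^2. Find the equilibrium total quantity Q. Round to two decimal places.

57.34

Zephyr's profit: π_Z = (285 - 2Q)q_Z - (54q_Z + q_Z²). Setting ∂π_Z/∂q_Z = 0: 231 - 6q_Z - 2(q_A) = 0.
Apex's first-order condition: 256 - 7q_A - 2(q_Z) = 0.
Rearranging gives the reaction functions q_Z = (231 - 2q_A)/6 and q_A = (256 - 2q_Z)/7.
Substituting one into the other gives q_Z = 1105/38 and q_A = 537/19.
Total output Q = 1105/38 + 537/19 = 57.3421.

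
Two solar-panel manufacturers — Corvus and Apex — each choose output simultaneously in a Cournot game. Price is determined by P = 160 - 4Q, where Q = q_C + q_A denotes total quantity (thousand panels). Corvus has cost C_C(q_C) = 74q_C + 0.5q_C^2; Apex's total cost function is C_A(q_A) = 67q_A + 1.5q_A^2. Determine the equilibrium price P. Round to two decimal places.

Corvus's profit: π_C = (160 - 4Q)q_C - (74q_C + (1/2)q_C²). Setting ∂π_C/∂q_C = 0: 86 - 9q_C - 4(q_A) = 0.
Apex's first-order condition: 93 - 11q_A - 4(q_C) = 0.
Best responses: q_C = (86 - 4q_A)/9, q_A = (93 - 4q_C)/11.
Solving the pair: q_C = 574/83, q_A = 493/83.
Total output Q = 1067/83, so price P = 160 - 4·(1067/83) = 108.5783.

108.58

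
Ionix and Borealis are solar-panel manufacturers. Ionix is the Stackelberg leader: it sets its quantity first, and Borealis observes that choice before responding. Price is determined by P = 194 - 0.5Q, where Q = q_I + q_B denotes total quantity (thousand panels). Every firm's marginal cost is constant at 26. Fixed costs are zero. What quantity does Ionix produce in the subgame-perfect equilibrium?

Solve by backward induction. Given q_I, the follower Borealis maximises π_B = (194 - (1/2)q_I - (1/2)q_B)q_B - 26q_B.
∂π_B/∂q_B = 168 - (1/2)q_I - q_B = 0 gives the reaction function q_B = (168 - (1/2)q_I).
Ionix substitutes q_B(q_I) into its own profit: π_I = q_I(194 - (1/2)q_I - (168 - (1/2)q_I)/2) - 26q_I = (110 - (1/4)q_I)q_I - 26q_I.
The leader's first-order condition 84 - (1/2)q_I = 0 yields q_I = 168.
Then q_B = (168 - (1/2)·168) = 84.

168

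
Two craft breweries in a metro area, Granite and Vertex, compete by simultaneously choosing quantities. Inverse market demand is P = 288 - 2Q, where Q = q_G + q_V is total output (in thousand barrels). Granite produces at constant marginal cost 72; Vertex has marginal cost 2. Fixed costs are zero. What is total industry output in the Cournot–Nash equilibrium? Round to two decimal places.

83.67

Granite's profit: π_G = (288 - 2Q)q_G - (72q_G). Setting ∂π_G/∂q_G = 0: 216 - 4q_G - 2(q_V) = 0.
Vertex's first-order condition: 286 - 4q_V - 2(q_G) = 0.
Best responses: q_G = (216 - 2q_V)/4, q_V = (286 - 2q_G)/4.
Solving the pair: q_G = 73/3, q_V = 178/3.
Total output Q = 73/3 + 178/3 = 251/3.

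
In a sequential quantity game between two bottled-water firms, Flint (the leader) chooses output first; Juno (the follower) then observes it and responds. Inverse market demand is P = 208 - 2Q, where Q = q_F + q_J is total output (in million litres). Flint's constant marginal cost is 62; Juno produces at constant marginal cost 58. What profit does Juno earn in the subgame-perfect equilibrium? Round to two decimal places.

Solve by backward induction. Given q_F, the follower Juno maximises π_J = (208 - 2q_F - 2q_J)q_J - 58q_J.
∂π_J/∂q_J = 150 - 2q_F - 4q_J = 0 gives the reaction function q_J = (150 - 2q_F)/4.
Flint substitutes q_J(q_F) into its own profit: π_F = q_F(208 - 2q_F - (150 - 2q_F)/2) - 62q_F = (133 - q_F)q_F - 62q_F.
Leader FOC: 71 - 2q_F = 0, so q_F = 71/2.
Then q_J = (150 - 2·(71/2))/4 = 79/4.
Price P = 208 - 2·(221/4) = 195/2.
Juno's profit: (195/2 - 58)·(79/4) = 780.1250.

780.13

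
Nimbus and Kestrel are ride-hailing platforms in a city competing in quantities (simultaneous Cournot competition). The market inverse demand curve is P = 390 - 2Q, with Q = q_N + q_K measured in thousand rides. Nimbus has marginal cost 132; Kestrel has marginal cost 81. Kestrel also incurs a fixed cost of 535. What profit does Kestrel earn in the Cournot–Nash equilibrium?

Nimbus's profit: π_N = (390 - 2Q)q_N - (132q_N). Setting ∂π_N/∂q_N = 0: 258 - 4q_N - 2(q_K) = 0.
Kestrel's first-order condition: 309 - 4q_K - 2(q_N) = 0.
Best responses: q_N = (258 - 2q_K)/4, q_K = (309 - 2q_N)/4.
Substituting one into the other gives q_N = 69/2 and q_K = 60.
Price P = 390 - 2·(189/2) = 201.
Kestrel's profit: (201 - 81)·60 - 535 = 6665.

6665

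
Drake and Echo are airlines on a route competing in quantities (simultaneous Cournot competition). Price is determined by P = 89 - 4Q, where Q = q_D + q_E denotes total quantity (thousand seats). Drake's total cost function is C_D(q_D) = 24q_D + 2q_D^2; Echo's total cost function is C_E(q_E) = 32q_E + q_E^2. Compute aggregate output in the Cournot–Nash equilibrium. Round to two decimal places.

8.13

Drake's profit: π_D = (89 - 4Q)q_D - (24q_D + 2q_D²). Setting ∂π_D/∂q_D = 0: 65 - 12q_D - 4(q_E) = 0.
Echo's profit: π_E = (89 - 4Q)q_E - (32q_E + q_E²). Setting ∂π_E/∂q_E = 0: 57 - 10q_E - 4(q_D) = 0.
Rearranging gives the reaction functions q_D = (65 - 4q_E)/12 and q_E = (57 - 4q_D)/10.
Substituting one into the other gives q_D = 211/52 and q_E = 53/13.
Total output Q = 211/52 + 53/13 = 423/52.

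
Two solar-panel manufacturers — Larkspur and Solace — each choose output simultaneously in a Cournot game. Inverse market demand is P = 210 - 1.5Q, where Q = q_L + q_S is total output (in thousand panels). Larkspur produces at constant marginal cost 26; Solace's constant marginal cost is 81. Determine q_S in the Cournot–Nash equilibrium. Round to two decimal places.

16.44

Larkspur's profit: π_L = (210 - 1.5Q)q_L - (26q_L). Setting ∂π_L/∂q_L = 0: 184 - 3q_L - (3/2)(q_S) = 0.
Solace's first-order condition: 129 - 3q_S - (3/2)(q_L) = 0.
So q_L = (184 - (3/2)q_S)/3 and q_S = (129 - (3/2)q_L)/3.
Substituting one into the other gives q_L = 478/9 and q_S = 148/9.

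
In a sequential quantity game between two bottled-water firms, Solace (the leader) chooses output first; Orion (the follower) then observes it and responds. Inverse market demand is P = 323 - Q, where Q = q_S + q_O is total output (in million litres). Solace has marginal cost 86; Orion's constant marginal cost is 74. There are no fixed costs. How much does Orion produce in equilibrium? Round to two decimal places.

The follower Orion best-responds to any q_S: π_O = (323 - Q)q_O - 74q_O.
Setting the follower's marginal profit to zero, 249 - q_S - 2q_O = 0, i.e. q_O = (249 - q_S)/2.
Solace substitutes q_O(q_S) into its own profit: π_S = q_S(323 - q_S - (249 - q_S)/2) - 86q_S = (397/2 - (1/2)q_S)q_S - 86q_S.
Leader FOC: 225/2 - q_S = 0, so q_S = 225/2.
Then q_O = (249 - 225/2)/2 = 273/4.

68.25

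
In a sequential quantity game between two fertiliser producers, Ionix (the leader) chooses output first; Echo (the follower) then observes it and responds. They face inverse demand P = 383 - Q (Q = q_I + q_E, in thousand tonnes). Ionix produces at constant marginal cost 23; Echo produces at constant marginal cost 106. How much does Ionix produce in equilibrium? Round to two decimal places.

Solve by backward induction. Given q_I, the follower Echo maximises π_E = (383 - q_I - q_E)q_E - 106q_E.
Follower FOC: 277 - q_I - 2q_E = 0, so q_E(q_I) = (277 - q_I)/2.
Ionix substitutes q_E(q_I) into its own profit: π_I = q_I(383 - q_I - (277 - q_I)/2) - 23q_I = (489/2 - (1/2)q_I)q_I - 23q_I.
Maximising: ∂π_I/∂q_I = 443/2 - q_I = 0, giving q_I = 443/2.
Then q_E = (277 - 443/2)/2 = 111/4.

221.50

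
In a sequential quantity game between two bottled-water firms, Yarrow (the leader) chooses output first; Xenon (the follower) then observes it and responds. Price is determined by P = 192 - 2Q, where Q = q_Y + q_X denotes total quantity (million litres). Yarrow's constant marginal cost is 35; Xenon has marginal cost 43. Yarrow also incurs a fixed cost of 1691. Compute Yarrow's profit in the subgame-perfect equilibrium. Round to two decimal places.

10.56

The follower Xenon best-responds to any q_Y: π_X = (192 - 2Q)q_X - 43q_X.
∂π_X/∂q_X = 149 - 2q_Y - 4q_X = 0 gives the reaction function q_X = (149 - 2q_Y)/4.
Yarrow substitutes q_X(q_Y) into its own profit: π_Y = q_Y(192 - 2q_Y - (149 - 2q_Y)/2) - 35q_Y = (235/2 - q_Y)q_Y - 35q_Y.
The leader's first-order condition 165/2 - 2q_Y = 0 yields q_Y = 165/4.
Then q_X = (149 - 2·(165/4))/4 = 133/8.
Price P = 192 - 2·(463/8) = 305/4.
Yarrow's profit: (305/4 - 35)·(165/4) - 1691 = 169/16.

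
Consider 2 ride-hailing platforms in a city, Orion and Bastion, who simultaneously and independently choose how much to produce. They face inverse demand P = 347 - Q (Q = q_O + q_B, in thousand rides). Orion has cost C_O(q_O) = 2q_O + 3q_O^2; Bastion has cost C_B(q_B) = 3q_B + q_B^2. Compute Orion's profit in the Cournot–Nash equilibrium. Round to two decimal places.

4467.41

Orion's profit: π_O = (347 - Q)q_O - (2q_O + 3q_O²). Setting ∂π_O/∂q_O = 0: 345 - 8q_O - (q_B) = 0.
Bastion's profit: π_B = (347 - Q)q_B - (3q_B + q_B²). Setting ∂π_B/∂q_B = 0: 344 - 4q_B - (q_O) = 0.
Best responses: q_O = (345 - q_B)/8, q_B = (344 - q_O)/4.
Solving the pair: q_O = 1036/31, q_B = 77.6452.
Price P = 347 - 111.0645 = 235.9355.
Orion's profit: 235.9355·(1036/31) - 2·(1036/31) - 3(1036/31)² = 4467.4131.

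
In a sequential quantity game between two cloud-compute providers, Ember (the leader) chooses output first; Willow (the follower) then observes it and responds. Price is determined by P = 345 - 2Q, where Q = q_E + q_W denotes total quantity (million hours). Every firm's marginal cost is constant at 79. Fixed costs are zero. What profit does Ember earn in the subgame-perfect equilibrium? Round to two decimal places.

4422.25

The follower Willow best-responds to any q_E: π_W = (345 - 2Q)q_W - 79q_W.
Follower FOC: 266 - 2q_E - 4q_W = 0, so q_W(q_E) = (266 - 2q_E)/4.
The leader anticipates this reaction. Substituting into P = 345 - 2Q gives P = 212 - q_E, so π_E = (212 - q_E)q_E - 79q_E.
Leader FOC: 133 - 2q_E = 0, so q_E = 133/2.
Then q_W = (266 - 2·(133/2))/4 = 133/4.
Price P = 345 - 2·(399/4) = 291/2.
Ember's profit: (291/2 - 79)·(133/2) = 4422.2500.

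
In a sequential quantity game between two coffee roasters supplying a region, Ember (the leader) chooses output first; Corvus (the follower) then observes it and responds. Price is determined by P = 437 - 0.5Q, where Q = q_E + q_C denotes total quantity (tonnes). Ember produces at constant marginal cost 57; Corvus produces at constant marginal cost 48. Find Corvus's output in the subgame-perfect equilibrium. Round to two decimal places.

203.50

The follower Corvus best-responds to any q_E: π_C = (437 - 0.5Q)q_C - 48q_C.
Follower FOC: 389 - (1/2)q_E - q_C = 0, so q_C(q_E) = (389 - (1/2)q_E).
Ember substitutes q_C(q_E) into its own profit: π_E = q_E(437 - (1/2)q_E - (389 - (1/2)q_E)/2) - 57q_E = (485/2 - (1/4)q_E)q_E - 57q_E.
Leader FOC: 371/2 - (1/2)q_E = 0, so q_E = 371.
Then q_C = (389 - (1/2)·371) = 407/2.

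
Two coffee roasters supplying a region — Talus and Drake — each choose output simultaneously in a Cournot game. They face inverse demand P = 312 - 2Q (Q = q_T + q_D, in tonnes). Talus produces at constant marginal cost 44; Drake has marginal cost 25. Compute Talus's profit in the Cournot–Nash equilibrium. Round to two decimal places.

3444.50

Talus's profit: π_T = (312 - 2Q)q_T - (44q_T). Setting ∂π_T/∂q_T = 0: 268 - 4q_T - 2(q_D) = 0.
Drake's profit: π_D = (312 - 2Q)q_D - (25q_D). Setting ∂π_D/∂q_D = 0: 287 - 4q_D - 2(q_T) = 0.
Best responses: q_T = (268 - 2q_D)/4, q_D = (287 - 2q_T)/4.
Substituting one into the other gives q_T = 83/2 and q_D = 51.
Price P = 312 - 2·(185/2) = 127.
Talus's profit: (127 - 44)·(83/2) = 3444.5000.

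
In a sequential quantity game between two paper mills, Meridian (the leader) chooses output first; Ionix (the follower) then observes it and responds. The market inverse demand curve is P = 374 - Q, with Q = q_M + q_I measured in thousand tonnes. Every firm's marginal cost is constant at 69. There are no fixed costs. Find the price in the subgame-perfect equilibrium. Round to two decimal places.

The follower Ionix best-responds to any q_M: π_I = (374 - Q)q_I - 69q_I.
Setting the follower's marginal profit to zero, 305 - q_M - 2q_I = 0, i.e. q_I = (305 - q_M)/2.
The leader anticipates this reaction. Substituting into P = 374 - Q gives P = 443/2 - (1/2)q_M, so π_M = (443/2 - (1/2)q_M)q_M - 69q_M.
The leader's first-order condition 305/2 - q_M = 0 yields q_M = 305/2.
Then q_I = (305 - 305/2)/2 = 305/4.
Total output Q = 915/4, so price P = 374 - 915/4 = 581/4.

145.25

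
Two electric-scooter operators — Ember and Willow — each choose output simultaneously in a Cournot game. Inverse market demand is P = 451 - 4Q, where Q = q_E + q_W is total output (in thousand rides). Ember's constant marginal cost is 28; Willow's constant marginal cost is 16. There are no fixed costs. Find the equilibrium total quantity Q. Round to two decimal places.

Ember's profit: π_E = (451 - 4Q)q_E - (28q_E). Setting ∂π_E/∂q_E = 0: 423 - 8q_E - 4(q_W) = 0.
Willow's profit: π_W = (451 - 4Q)q_W - (16q_W). Setting ∂π_W/∂q_W = 0: 435 - 8q_W - 4(q_E) = 0.
Best responses: q_E = (423 - 4q_W)/8, q_W = (435 - 4q_E)/8.
Solving the pair: q_E = 137/4, q_W = 149/4.
Total output Q = 137/4 + 149/4 = 143/2.

71.50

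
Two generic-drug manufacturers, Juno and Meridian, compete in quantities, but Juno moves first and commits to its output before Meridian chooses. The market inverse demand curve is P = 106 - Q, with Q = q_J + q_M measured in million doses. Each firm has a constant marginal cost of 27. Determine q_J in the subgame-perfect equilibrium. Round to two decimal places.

The follower Meridian best-responds to any q_J: π_M = (106 - Q)q_M - 27q_M.
Setting the follower's marginal profit to zero, 79 - q_J - 2q_M = 0, i.e. q_M = (79 - q_J)/2.
The leader anticipates this reaction. Substituting into P = 106 - Q gives P = 133/2 - (1/2)q_J, so π_J = (133/2 - (1/2)q_J)q_J - 27q_J.
The leader's first-order condition 79/2 - q_J = 0 yields q_J = 79/2.
Then q_M = (79 - 79/2)/2 = 79/4.

39.50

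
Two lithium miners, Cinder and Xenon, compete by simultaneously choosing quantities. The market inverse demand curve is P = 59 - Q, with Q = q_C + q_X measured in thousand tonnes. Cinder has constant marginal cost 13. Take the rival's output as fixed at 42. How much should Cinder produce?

With the rival's output fixed at 42, Cinder's profit is π_C = (59 - 42 - q_C)q_C - (13q_C) = (17 - q_C)q_C - (13q_C).
∂π_C/∂q_C = 4 - 2q_C = 0, so q_C = 2.

2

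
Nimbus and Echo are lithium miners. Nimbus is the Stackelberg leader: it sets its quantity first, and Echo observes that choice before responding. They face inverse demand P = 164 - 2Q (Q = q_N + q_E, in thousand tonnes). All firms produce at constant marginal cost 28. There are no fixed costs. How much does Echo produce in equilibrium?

17

The follower Echo best-responds to any q_N: π_E = (164 - 2Q)q_E - 28q_E.
∂π_E/∂q_E = 136 - 2q_N - 4q_E = 0 gives the reaction function q_E = (136 - 2q_N)/4.
Nimbus substitutes q_E(q_N) into its own profit: π_N = q_N(164 - 2q_N - (136 - 2q_N)/2) - 28q_N = (96 - q_N)q_N - 28q_N.
The leader's first-order condition 68 - 2q_N = 0 yields q_N = 34.
Then q_E = (136 - 2·34)/4 = 17.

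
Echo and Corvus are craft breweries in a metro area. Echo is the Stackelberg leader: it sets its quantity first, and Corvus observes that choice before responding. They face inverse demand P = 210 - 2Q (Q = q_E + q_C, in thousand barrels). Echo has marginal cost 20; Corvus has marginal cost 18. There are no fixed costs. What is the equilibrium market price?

Solve by backward induction. Given q_E, the follower Corvus maximises π_C = (210 - 2q_E - 2q_C)q_C - 18q_C.
Setting the follower's marginal profit to zero, 192 - 2q_E - 4q_C = 0, i.e. q_C = (192 - 2q_E)/4.
Echo substitutes q_C(q_E) into its own profit: π_E = q_E(210 - 2q_E - (192 - 2q_E)/2) - 20q_E = (114 - q_E)q_E - 20q_E.
Maximising: ∂π_E/∂q_E = 94 - 2q_E = 0, giving q_E = 47.
Then q_C = (192 - 2·47)/4 = 49/2.
Total output Q = 143/2, so price P = 210 - 2·(143/2) = 67.

67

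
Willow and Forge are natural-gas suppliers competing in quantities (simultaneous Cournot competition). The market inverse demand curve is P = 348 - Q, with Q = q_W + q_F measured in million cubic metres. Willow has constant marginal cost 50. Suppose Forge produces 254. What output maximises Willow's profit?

With the rival's output fixed at 254, Willow's profit is π_W = (348 - 254 - q_W)q_W - (50q_W) = (94 - q_W)q_W - (50q_W).
∂π_W/∂q_W = 44 - 2q_W = 0, so q_W = 22.

22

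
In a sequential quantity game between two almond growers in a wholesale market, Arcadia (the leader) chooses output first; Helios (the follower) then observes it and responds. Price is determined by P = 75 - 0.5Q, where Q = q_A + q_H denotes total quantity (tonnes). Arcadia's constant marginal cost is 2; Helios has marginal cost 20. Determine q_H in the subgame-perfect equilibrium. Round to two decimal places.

9.50

Solve by backward induction. Given q_A, the follower Helios maximises π_H = (75 - (1/2)q_A - (1/2)q_H)q_H - 20q_H.
Follower FOC: 55 - (1/2)q_A - q_H = 0, so q_H(q_A) = (55 - (1/2)q_A).
The leader anticipates this reaction. Substituting into P = 75 - 0.5Q gives P = 95/2 - (1/4)q_A, so π_A = (95/2 - (1/4)q_A)q_A - 2q_A.
Leader FOC: 91/2 - (1/2)q_A = 0, so q_A = 91.
Then q_H = (55 - (1/2)·91) = 19/2.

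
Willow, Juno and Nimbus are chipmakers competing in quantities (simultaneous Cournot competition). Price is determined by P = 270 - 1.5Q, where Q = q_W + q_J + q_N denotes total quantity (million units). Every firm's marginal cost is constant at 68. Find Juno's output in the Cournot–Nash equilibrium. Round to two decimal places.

A representative firm's profit is π_i = q_i(270 - 1.5Q) - 68q_i.
First-order condition (treating rivals' output as given): 202 - 3q_i - (3/2)·Σ_{j≠i} q_j = 0.
By symmetry each firm produces the same amount; substituting Σ_{j≠i} q_j = 2q_i yields q_i = 202/6 = 101/3.

33.67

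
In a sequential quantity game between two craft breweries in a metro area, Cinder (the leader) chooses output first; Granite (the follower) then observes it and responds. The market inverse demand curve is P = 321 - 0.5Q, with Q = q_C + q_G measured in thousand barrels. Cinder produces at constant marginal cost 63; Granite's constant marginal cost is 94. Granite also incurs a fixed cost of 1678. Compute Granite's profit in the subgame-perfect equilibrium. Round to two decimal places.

1725.13

The follower Granite best-responds to any q_C: π_G = (321 - 0.5Q)q_G - 94q_G.
∂π_G/∂q_G = 227 - (1/2)q_C - q_G = 0 gives the reaction function q_G = (227 - (1/2)q_C).
The leader anticipates this reaction. Substituting into P = 321 - 0.5Q gives P = 415/2 - (1/4)q_C, so π_C = (415/2 - (1/4)q_C)q_C - 63q_C.
The leader's first-order condition 289/2 - (1/2)q_C = 0 yields q_C = 289.
Then q_G = (227 - (1/2)·289) = 165/2.
Price P = 321 - (1/2)·(743/2) = 541/4.
Granite's profit: (541/4 - 94)·(165/2) - 1678 = 1725.1250.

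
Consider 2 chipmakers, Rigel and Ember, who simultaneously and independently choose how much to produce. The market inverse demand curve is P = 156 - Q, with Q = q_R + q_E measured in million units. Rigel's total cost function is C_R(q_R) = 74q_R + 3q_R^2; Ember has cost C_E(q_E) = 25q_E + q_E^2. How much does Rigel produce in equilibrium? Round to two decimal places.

Rigel's profit: π_R = (156 - Q)q_R - (74q_R + 3q_R²). Setting ∂π_R/∂q_R = 0: 82 - 8q_R - (q_E) = 0.
Ember's profit: π_E = (156 - Q)q_E - (25q_E + q_E²). Setting ∂π_E/∂q_E = 0: 131 - 4q_E - (q_R) = 0.
Rearranging gives the reaction functions q_R = (82 - q_E)/8 and q_E = (131 - q_R)/4.
Substituting one into the other gives q_R = 197/31 and q_E = 966/31.

6.35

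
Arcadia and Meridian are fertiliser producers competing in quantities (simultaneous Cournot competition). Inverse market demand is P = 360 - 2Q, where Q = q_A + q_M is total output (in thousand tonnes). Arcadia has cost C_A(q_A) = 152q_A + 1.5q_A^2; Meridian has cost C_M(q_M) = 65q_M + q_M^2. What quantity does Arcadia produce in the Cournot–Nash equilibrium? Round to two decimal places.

Arcadia's profit: π_A = (360 - 2Q)q_A - (152q_A + (3/2)q_A²). Setting ∂π_A/∂q_A = 0: 208 - 7q_A - 2(q_M) = 0.
Meridian's first-order condition: 295 - 6q_M - 2(q_A) = 0.
So q_A = (208 - 2q_M)/7 and q_M = (295 - 2q_A)/6.
Substituting one into the other gives q_A = 329/19 and q_M = 1649/38.

17.32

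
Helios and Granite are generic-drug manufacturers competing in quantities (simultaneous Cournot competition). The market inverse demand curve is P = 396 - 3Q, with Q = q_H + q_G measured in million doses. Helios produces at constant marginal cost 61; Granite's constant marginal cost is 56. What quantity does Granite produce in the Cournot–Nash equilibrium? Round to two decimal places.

38.33

Helios's profit: π_H = (396 - 3Q)q_H - (61q_H). Setting ∂π_H/∂q_H = 0: 335 - 6q_H - 3(q_G) = 0.
Granite's profit: π_G = (396 - 3Q)q_G - (56q_G). Setting ∂π_G/∂q_G = 0: 340 - 6q_G - 3(q_H) = 0.
So q_H = (335 - 3q_G)/6 and q_G = (340 - 3q_H)/6.
Solving the pair: q_H = 110/3, q_G = 115/3.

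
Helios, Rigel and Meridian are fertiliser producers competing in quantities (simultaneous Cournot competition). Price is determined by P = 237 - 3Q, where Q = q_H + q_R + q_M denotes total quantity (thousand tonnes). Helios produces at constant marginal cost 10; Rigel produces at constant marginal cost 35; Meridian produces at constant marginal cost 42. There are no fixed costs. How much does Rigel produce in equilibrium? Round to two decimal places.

Helios's profit: π_H = (237 - 3Q)q_H - (10q_H). Setting ∂π_H/∂q_H = 0: 227 - 6q_H - 3(q_R + q_M) = 0.
Rigel's profit: π_R = (237 - 3Q)q_R - (35q_R). Setting ∂π_R/∂q_R = 0: 202 - 6q_R - 3(q_H + q_M) = 0.
Meridian's profit: π_M = (237 - 3Q)q_M - (42q_M). Setting ∂π_M/∂q_M = 0: 195 - 6q_M - 3(q_H + q_R) = 0.
Summing all 3 equations gives 624 − 12Q = 0, hence Q = 52.
Back-substituting: q_H = (227 − 156)/3 = 71/3, q_R = (202 − 156)/3 = 46/3, q_M = (195 − 156)/3 = 13.

15.33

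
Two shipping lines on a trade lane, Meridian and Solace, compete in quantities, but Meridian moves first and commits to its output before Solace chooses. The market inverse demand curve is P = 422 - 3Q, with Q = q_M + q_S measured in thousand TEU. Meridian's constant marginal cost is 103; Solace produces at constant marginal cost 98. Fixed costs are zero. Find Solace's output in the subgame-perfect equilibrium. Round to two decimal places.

Solve by backward induction. Given q_M, the follower Solace maximises π_S = (422 - 3q_M - 3q_S)q_S - 98q_S.
Follower FOC: 324 - 3q_M - 6q_S = 0, so q_S(q_M) = (324 - 3q_M)/6.
The leader anticipates this reaction. Substituting into P = 422 - 3Q gives P = 260 - (3/2)q_M, so π_M = (260 - (3/2)q_M)q_M - 103q_M.
Maximising: ∂π_M/∂q_M = 157 - 3q_M = 0, giving q_M = 157/3.
Then q_S = (324 - 3·(157/3))/6 = 167/6.

27.83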